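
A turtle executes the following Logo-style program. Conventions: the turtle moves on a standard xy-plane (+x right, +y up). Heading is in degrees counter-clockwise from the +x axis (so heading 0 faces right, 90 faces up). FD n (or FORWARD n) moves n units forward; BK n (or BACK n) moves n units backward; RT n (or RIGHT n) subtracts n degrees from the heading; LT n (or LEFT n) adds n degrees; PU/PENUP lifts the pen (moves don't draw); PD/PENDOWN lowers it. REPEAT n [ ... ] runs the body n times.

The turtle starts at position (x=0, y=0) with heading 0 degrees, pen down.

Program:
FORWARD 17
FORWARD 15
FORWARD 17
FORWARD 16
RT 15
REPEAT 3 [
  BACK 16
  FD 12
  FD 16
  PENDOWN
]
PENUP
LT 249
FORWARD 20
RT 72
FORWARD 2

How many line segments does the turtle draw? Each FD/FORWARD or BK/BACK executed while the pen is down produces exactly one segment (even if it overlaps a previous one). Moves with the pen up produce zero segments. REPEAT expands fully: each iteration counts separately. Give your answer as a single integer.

Executing turtle program step by step:
Start: pos=(0,0), heading=0, pen down
FD 17: (0,0) -> (17,0) [heading=0, draw]
FD 15: (17,0) -> (32,0) [heading=0, draw]
FD 17: (32,0) -> (49,0) [heading=0, draw]
FD 16: (49,0) -> (65,0) [heading=0, draw]
RT 15: heading 0 -> 345
REPEAT 3 [
  -- iteration 1/3 --
  BK 16: (65,0) -> (49.545,4.141) [heading=345, draw]
  FD 12: (49.545,4.141) -> (61.136,1.035) [heading=345, draw]
  FD 16: (61.136,1.035) -> (76.591,-3.106) [heading=345, draw]
  PD: pen down
  -- iteration 2/3 --
  BK 16: (76.591,-3.106) -> (61.136,1.035) [heading=345, draw]
  FD 12: (61.136,1.035) -> (72.727,-2.071) [heading=345, draw]
  FD 16: (72.727,-2.071) -> (88.182,-6.212) [heading=345, draw]
  PD: pen down
  -- iteration 3/3 --
  BK 16: (88.182,-6.212) -> (72.727,-2.071) [heading=345, draw]
  FD 12: (72.727,-2.071) -> (84.319,-5.176) [heading=345, draw]
  FD 16: (84.319,-5.176) -> (99.773,-9.317) [heading=345, draw]
  PD: pen down
]
PU: pen up
LT 249: heading 345 -> 234
FD 20: (99.773,-9.317) -> (88.018,-25.498) [heading=234, move]
RT 72: heading 234 -> 162
FD 2: (88.018,-25.498) -> (86.116,-24.88) [heading=162, move]
Final: pos=(86.116,-24.88), heading=162, 13 segment(s) drawn
Segments drawn: 13

Answer: 13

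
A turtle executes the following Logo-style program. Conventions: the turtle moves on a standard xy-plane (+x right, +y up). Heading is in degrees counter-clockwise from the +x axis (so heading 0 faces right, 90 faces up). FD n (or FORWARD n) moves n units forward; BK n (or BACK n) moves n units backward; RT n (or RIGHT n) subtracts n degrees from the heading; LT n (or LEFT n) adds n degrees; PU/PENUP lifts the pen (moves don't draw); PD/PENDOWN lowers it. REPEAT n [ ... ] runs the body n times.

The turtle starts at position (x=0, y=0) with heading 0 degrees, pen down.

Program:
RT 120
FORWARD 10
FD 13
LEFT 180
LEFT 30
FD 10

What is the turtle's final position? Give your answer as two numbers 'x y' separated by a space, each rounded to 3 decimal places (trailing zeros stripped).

Answer: -11.5 -9.919

Derivation:
Executing turtle program step by step:
Start: pos=(0,0), heading=0, pen down
RT 120: heading 0 -> 240
FD 10: (0,0) -> (-5,-8.66) [heading=240, draw]
FD 13: (-5,-8.66) -> (-11.5,-19.919) [heading=240, draw]
LT 180: heading 240 -> 60
LT 30: heading 60 -> 90
FD 10: (-11.5,-19.919) -> (-11.5,-9.919) [heading=90, draw]
Final: pos=(-11.5,-9.919), heading=90, 3 segment(s) drawn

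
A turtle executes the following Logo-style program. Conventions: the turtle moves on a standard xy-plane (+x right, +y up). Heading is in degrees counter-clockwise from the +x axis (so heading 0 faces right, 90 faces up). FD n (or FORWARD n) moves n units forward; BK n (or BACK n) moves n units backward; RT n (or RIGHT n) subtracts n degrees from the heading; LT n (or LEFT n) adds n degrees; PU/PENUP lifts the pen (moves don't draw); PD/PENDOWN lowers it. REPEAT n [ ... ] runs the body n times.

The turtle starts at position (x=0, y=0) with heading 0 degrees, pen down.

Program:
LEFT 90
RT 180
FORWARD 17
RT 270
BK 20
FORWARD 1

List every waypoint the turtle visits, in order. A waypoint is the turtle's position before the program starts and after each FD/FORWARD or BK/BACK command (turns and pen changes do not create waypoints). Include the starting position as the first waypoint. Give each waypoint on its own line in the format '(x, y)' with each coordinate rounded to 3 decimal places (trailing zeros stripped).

Answer: (0, 0)
(0, -17)
(-20, -17)
(-19, -17)

Derivation:
Executing turtle program step by step:
Start: pos=(0,0), heading=0, pen down
LT 90: heading 0 -> 90
RT 180: heading 90 -> 270
FD 17: (0,0) -> (0,-17) [heading=270, draw]
RT 270: heading 270 -> 0
BK 20: (0,-17) -> (-20,-17) [heading=0, draw]
FD 1: (-20,-17) -> (-19,-17) [heading=0, draw]
Final: pos=(-19,-17), heading=0, 3 segment(s) drawn
Waypoints (4 total):
(0, 0)
(0, -17)
(-20, -17)
(-19, -17)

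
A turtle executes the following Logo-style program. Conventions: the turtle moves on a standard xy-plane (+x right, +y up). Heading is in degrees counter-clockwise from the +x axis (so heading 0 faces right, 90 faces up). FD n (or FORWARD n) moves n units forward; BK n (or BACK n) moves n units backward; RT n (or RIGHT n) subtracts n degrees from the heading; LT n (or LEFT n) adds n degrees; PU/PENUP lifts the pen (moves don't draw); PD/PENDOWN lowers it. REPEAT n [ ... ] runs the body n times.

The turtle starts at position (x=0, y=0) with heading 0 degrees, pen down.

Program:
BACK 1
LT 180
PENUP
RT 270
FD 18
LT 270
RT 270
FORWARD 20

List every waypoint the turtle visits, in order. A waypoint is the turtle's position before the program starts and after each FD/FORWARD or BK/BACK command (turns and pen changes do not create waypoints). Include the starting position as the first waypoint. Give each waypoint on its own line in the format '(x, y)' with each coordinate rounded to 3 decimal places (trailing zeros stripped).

Answer: (0, 0)
(-1, 0)
(-1, -18)
(-1, -38)

Derivation:
Executing turtle program step by step:
Start: pos=(0,0), heading=0, pen down
BK 1: (0,0) -> (-1,0) [heading=0, draw]
LT 180: heading 0 -> 180
PU: pen up
RT 270: heading 180 -> 270
FD 18: (-1,0) -> (-1,-18) [heading=270, move]
LT 270: heading 270 -> 180
RT 270: heading 180 -> 270
FD 20: (-1,-18) -> (-1,-38) [heading=270, move]
Final: pos=(-1,-38), heading=270, 1 segment(s) drawn
Waypoints (4 total):
(0, 0)
(-1, 0)
(-1, -18)
(-1, -38)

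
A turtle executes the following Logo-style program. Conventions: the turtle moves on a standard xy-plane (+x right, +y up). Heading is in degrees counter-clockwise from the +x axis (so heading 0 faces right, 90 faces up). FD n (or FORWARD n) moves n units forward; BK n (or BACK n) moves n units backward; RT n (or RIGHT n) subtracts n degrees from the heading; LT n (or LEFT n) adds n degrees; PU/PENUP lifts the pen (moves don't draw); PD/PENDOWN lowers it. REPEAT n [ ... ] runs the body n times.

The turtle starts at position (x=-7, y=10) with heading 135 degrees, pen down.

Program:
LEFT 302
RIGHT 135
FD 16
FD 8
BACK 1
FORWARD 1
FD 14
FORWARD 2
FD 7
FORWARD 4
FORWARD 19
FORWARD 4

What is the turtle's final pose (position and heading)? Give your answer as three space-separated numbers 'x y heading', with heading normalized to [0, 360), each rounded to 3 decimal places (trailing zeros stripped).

Answer: 32.214 -52.756 302

Derivation:
Executing turtle program step by step:
Start: pos=(-7,10), heading=135, pen down
LT 302: heading 135 -> 77
RT 135: heading 77 -> 302
FD 16: (-7,10) -> (1.479,-3.569) [heading=302, draw]
FD 8: (1.479,-3.569) -> (5.718,-10.353) [heading=302, draw]
BK 1: (5.718,-10.353) -> (5.188,-9.505) [heading=302, draw]
FD 1: (5.188,-9.505) -> (5.718,-10.353) [heading=302, draw]
FD 14: (5.718,-10.353) -> (13.137,-22.226) [heading=302, draw]
FD 2: (13.137,-22.226) -> (14.197,-23.922) [heading=302, draw]
FD 7: (14.197,-23.922) -> (17.906,-29.858) [heading=302, draw]
FD 4: (17.906,-29.858) -> (20.026,-33.25) [heading=302, draw]
FD 19: (20.026,-33.25) -> (30.094,-49.363) [heading=302, draw]
FD 4: (30.094,-49.363) -> (32.214,-52.756) [heading=302, draw]
Final: pos=(32.214,-52.756), heading=302, 10 segment(s) drawn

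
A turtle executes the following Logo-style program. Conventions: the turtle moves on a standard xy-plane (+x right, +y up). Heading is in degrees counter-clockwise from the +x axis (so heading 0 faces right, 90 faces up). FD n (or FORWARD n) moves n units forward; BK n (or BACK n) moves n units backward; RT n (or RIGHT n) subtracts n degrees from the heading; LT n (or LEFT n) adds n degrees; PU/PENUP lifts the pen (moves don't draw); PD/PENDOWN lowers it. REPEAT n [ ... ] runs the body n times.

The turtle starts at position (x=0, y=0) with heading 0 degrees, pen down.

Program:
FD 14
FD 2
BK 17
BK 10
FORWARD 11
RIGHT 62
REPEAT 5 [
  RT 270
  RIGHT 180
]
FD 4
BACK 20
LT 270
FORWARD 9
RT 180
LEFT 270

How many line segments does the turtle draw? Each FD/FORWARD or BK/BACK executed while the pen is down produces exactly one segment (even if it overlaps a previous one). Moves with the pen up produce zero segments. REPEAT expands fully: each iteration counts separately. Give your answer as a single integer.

Answer: 8

Derivation:
Executing turtle program step by step:
Start: pos=(0,0), heading=0, pen down
FD 14: (0,0) -> (14,0) [heading=0, draw]
FD 2: (14,0) -> (16,0) [heading=0, draw]
BK 17: (16,0) -> (-1,0) [heading=0, draw]
BK 10: (-1,0) -> (-11,0) [heading=0, draw]
FD 11: (-11,0) -> (0,0) [heading=0, draw]
RT 62: heading 0 -> 298
REPEAT 5 [
  -- iteration 1/5 --
  RT 270: heading 298 -> 28
  RT 180: heading 28 -> 208
  -- iteration 2/5 --
  RT 270: heading 208 -> 298
  RT 180: heading 298 -> 118
  -- iteration 3/5 --
  RT 270: heading 118 -> 208
  RT 180: heading 208 -> 28
  -- iteration 4/5 --
  RT 270: heading 28 -> 118
  RT 180: heading 118 -> 298
  -- iteration 5/5 --
  RT 270: heading 298 -> 28
  RT 180: heading 28 -> 208
]
FD 4: (0,0) -> (-3.532,-1.878) [heading=208, draw]
BK 20: (-3.532,-1.878) -> (14.127,7.512) [heading=208, draw]
LT 270: heading 208 -> 118
FD 9: (14.127,7.512) -> (9.902,15.458) [heading=118, draw]
RT 180: heading 118 -> 298
LT 270: heading 298 -> 208
Final: pos=(9.902,15.458), heading=208, 8 segment(s) drawn
Segments drawn: 8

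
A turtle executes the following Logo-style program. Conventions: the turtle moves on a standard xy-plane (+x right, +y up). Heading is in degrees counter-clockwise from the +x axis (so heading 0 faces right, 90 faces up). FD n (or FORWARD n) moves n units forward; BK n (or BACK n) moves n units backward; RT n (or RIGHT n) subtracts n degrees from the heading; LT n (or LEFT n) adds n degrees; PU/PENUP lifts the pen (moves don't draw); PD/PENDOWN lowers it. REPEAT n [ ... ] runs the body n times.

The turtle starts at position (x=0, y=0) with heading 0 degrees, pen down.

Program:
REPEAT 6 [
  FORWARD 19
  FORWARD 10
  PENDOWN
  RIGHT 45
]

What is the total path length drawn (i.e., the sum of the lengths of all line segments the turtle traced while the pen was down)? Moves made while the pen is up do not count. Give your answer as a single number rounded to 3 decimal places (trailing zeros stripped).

Executing turtle program step by step:
Start: pos=(0,0), heading=0, pen down
REPEAT 6 [
  -- iteration 1/6 --
  FD 19: (0,0) -> (19,0) [heading=0, draw]
  FD 10: (19,0) -> (29,0) [heading=0, draw]
  PD: pen down
  RT 45: heading 0 -> 315
  -- iteration 2/6 --
  FD 19: (29,0) -> (42.435,-13.435) [heading=315, draw]
  FD 10: (42.435,-13.435) -> (49.506,-20.506) [heading=315, draw]
  PD: pen down
  RT 45: heading 315 -> 270
  -- iteration 3/6 --
  FD 19: (49.506,-20.506) -> (49.506,-39.506) [heading=270, draw]
  FD 10: (49.506,-39.506) -> (49.506,-49.506) [heading=270, draw]
  PD: pen down
  RT 45: heading 270 -> 225
  -- iteration 4/6 --
  FD 19: (49.506,-49.506) -> (36.071,-62.941) [heading=225, draw]
  FD 10: (36.071,-62.941) -> (29,-70.012) [heading=225, draw]
  PD: pen down
  RT 45: heading 225 -> 180
  -- iteration 5/6 --
  FD 19: (29,-70.012) -> (10,-70.012) [heading=180, draw]
  FD 10: (10,-70.012) -> (0,-70.012) [heading=180, draw]
  PD: pen down
  RT 45: heading 180 -> 135
  -- iteration 6/6 --
  FD 19: (0,-70.012) -> (-13.435,-56.577) [heading=135, draw]
  FD 10: (-13.435,-56.577) -> (-20.506,-49.506) [heading=135, draw]
  PD: pen down
  RT 45: heading 135 -> 90
]
Final: pos=(-20.506,-49.506), heading=90, 12 segment(s) drawn

Segment lengths:
  seg 1: (0,0) -> (19,0), length = 19
  seg 2: (19,0) -> (29,0), length = 10
  seg 3: (29,0) -> (42.435,-13.435), length = 19
  seg 4: (42.435,-13.435) -> (49.506,-20.506), length = 10
  seg 5: (49.506,-20.506) -> (49.506,-39.506), length = 19
  seg 6: (49.506,-39.506) -> (49.506,-49.506), length = 10
  seg 7: (49.506,-49.506) -> (36.071,-62.941), length = 19
  seg 8: (36.071,-62.941) -> (29,-70.012), length = 10
  seg 9: (29,-70.012) -> (10,-70.012), length = 19
  seg 10: (10,-70.012) -> (0,-70.012), length = 10
  seg 11: (0,-70.012) -> (-13.435,-56.577), length = 19
  seg 12: (-13.435,-56.577) -> (-20.506,-49.506), length = 10
Total = 174

Answer: 174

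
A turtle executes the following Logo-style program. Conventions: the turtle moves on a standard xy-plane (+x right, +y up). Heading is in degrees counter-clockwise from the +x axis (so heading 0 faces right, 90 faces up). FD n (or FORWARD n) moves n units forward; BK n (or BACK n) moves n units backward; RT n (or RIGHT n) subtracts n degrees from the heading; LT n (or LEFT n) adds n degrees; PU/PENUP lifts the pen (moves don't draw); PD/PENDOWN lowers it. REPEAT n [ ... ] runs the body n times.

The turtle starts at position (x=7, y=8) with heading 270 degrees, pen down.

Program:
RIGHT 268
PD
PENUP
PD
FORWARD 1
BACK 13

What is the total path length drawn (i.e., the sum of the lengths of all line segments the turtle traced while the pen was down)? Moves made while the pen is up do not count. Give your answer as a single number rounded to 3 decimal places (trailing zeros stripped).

Answer: 14

Derivation:
Executing turtle program step by step:
Start: pos=(7,8), heading=270, pen down
RT 268: heading 270 -> 2
PD: pen down
PU: pen up
PD: pen down
FD 1: (7,8) -> (7.999,8.035) [heading=2, draw]
BK 13: (7.999,8.035) -> (-4.993,7.581) [heading=2, draw]
Final: pos=(-4.993,7.581), heading=2, 2 segment(s) drawn

Segment lengths:
  seg 1: (7,8) -> (7.999,8.035), length = 1
  seg 2: (7.999,8.035) -> (-4.993,7.581), length = 13
Total = 14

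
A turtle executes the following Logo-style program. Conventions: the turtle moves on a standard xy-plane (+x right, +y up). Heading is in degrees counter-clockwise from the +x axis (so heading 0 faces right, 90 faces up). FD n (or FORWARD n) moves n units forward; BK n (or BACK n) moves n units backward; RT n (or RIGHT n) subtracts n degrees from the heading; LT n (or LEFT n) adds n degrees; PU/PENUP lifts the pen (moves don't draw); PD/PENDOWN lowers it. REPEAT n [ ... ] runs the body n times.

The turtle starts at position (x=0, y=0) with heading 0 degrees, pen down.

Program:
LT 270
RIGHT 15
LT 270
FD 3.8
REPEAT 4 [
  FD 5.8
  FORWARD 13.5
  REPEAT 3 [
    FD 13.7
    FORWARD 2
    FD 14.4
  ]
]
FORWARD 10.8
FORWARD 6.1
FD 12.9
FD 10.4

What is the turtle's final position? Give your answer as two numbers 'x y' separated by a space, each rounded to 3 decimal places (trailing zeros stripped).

Executing turtle program step by step:
Start: pos=(0,0), heading=0, pen down
LT 270: heading 0 -> 270
RT 15: heading 270 -> 255
LT 270: heading 255 -> 165
FD 3.8: (0,0) -> (-3.671,0.984) [heading=165, draw]
REPEAT 4 [
  -- iteration 1/4 --
  FD 5.8: (-3.671,0.984) -> (-9.273,2.485) [heading=165, draw]
  FD 13.5: (-9.273,2.485) -> (-22.313,5.979) [heading=165, draw]
  REPEAT 3 [
    -- iteration 1/3 --
    FD 13.7: (-22.313,5.979) -> (-35.546,9.525) [heading=165, draw]
    FD 2: (-35.546,9.525) -> (-37.478,10.042) [heading=165, draw]
    FD 14.4: (-37.478,10.042) -> (-51.387,13.769) [heading=165, draw]
    -- iteration 2/3 --
    FD 13.7: (-51.387,13.769) -> (-64.62,17.315) [heading=165, draw]
    FD 2: (-64.62,17.315) -> (-66.552,17.833) [heading=165, draw]
    FD 14.4: (-66.552,17.833) -> (-80.462,21.56) [heading=165, draw]
    -- iteration 3/3 --
    FD 13.7: (-80.462,21.56) -> (-93.695,25.105) [heading=165, draw]
    FD 2: (-93.695,25.105) -> (-95.627,25.623) [heading=165, draw]
    FD 14.4: (-95.627,25.623) -> (-109.536,29.35) [heading=165, draw]
  ]
  -- iteration 2/4 --
  FD 5.8: (-109.536,29.35) -> (-115.138,30.851) [heading=165, draw]
  FD 13.5: (-115.138,30.851) -> (-128.178,34.345) [heading=165, draw]
  REPEAT 3 [
    -- iteration 1/3 --
    FD 13.7: (-128.178,34.345) -> (-141.412,37.891) [heading=165, draw]
    FD 2: (-141.412,37.891) -> (-143.343,38.409) [heading=165, draw]
    FD 14.4: (-143.343,38.409) -> (-157.253,42.136) [heading=165, draw]
    -- iteration 2/3 --
    FD 13.7: (-157.253,42.136) -> (-170.486,45.682) [heading=165, draw]
    FD 2: (-170.486,45.682) -> (-172.418,46.199) [heading=165, draw]
    FD 14.4: (-172.418,46.199) -> (-186.327,49.926) [heading=165, draw]
    -- iteration 3/3 --
    FD 13.7: (-186.327,49.926) -> (-199.56,53.472) [heading=165, draw]
    FD 2: (-199.56,53.472) -> (-201.492,53.99) [heading=165, draw]
    FD 14.4: (-201.492,53.99) -> (-215.401,57.717) [heading=165, draw]
  ]
  -- iteration 3/4 --
  FD 5.8: (-215.401,57.717) -> (-221.004,59.218) [heading=165, draw]
  FD 13.5: (-221.004,59.218) -> (-234.044,62.712) [heading=165, draw]
  REPEAT 3 [
    -- iteration 1/3 --
    FD 13.7: (-234.044,62.712) -> (-247.277,66.258) [heading=165, draw]
    FD 2: (-247.277,66.258) -> (-249.209,66.775) [heading=165, draw]
    FD 14.4: (-249.209,66.775) -> (-263.118,70.502) [heading=165, draw]
    -- iteration 2/3 --
    FD 13.7: (-263.118,70.502) -> (-276.351,74.048) [heading=165, draw]
    FD 2: (-276.351,74.048) -> (-278.283,74.566) [heading=165, draw]
    FD 14.4: (-278.283,74.566) -> (-292.193,78.293) [heading=165, draw]
    -- iteration 3/3 --
    FD 13.7: (-292.193,78.293) -> (-305.426,81.839) [heading=165, draw]
    FD 2: (-305.426,81.839) -> (-307.358,82.356) [heading=165, draw]
    FD 14.4: (-307.358,82.356) -> (-321.267,86.083) [heading=165, draw]
  ]
  -- iteration 4/4 --
  FD 5.8: (-321.267,86.083) -> (-326.869,87.584) [heading=165, draw]
  FD 13.5: (-326.869,87.584) -> (-339.909,91.078) [heading=165, draw]
  REPEAT 3 [
    -- iteration 1/3 --
    FD 13.7: (-339.909,91.078) -> (-353.142,94.624) [heading=165, draw]
    FD 2: (-353.142,94.624) -> (-355.074,95.142) [heading=165, draw]
    FD 14.4: (-355.074,95.142) -> (-368.984,98.869) [heading=165, draw]
    -- iteration 2/3 --
    FD 13.7: (-368.984,98.869) -> (-382.217,102.415) [heading=165, draw]
    FD 2: (-382.217,102.415) -> (-384.149,102.932) [heading=165, draw]
    FD 14.4: (-384.149,102.932) -> (-398.058,106.659) [heading=165, draw]
    -- iteration 3/3 --
    FD 13.7: (-398.058,106.659) -> (-411.291,110.205) [heading=165, draw]
    FD 2: (-411.291,110.205) -> (-413.223,110.723) [heading=165, draw]
    FD 14.4: (-413.223,110.723) -> (-427.132,114.45) [heading=165, draw]
  ]
]
FD 10.8: (-427.132,114.45) -> (-437.564,117.245) [heading=165, draw]
FD 6.1: (-437.564,117.245) -> (-443.457,118.824) [heading=165, draw]
FD 12.9: (-443.457,118.824) -> (-455.917,122.163) [heading=165, draw]
FD 10.4: (-455.917,122.163) -> (-465.963,124.854) [heading=165, draw]
Final: pos=(-465.963,124.854), heading=165, 49 segment(s) drawn

Answer: -465.963 124.854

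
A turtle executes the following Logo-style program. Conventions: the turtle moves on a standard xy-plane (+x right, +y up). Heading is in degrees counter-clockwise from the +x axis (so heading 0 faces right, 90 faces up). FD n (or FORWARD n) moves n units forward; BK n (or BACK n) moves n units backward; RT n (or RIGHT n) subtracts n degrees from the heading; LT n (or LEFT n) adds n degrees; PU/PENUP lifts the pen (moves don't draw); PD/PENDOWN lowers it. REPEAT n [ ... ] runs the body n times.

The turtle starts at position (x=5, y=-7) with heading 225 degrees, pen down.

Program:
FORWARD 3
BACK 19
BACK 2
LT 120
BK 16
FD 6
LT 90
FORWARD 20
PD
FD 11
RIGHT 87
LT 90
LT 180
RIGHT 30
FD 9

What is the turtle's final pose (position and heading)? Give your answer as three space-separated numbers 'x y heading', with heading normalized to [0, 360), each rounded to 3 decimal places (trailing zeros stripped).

Executing turtle program step by step:
Start: pos=(5,-7), heading=225, pen down
FD 3: (5,-7) -> (2.879,-9.121) [heading=225, draw]
BK 19: (2.879,-9.121) -> (16.314,4.314) [heading=225, draw]
BK 2: (16.314,4.314) -> (17.728,5.728) [heading=225, draw]
LT 120: heading 225 -> 345
BK 16: (17.728,5.728) -> (2.273,9.869) [heading=345, draw]
FD 6: (2.273,9.869) -> (8.069,8.316) [heading=345, draw]
LT 90: heading 345 -> 75
FD 20: (8.069,8.316) -> (13.245,27.635) [heading=75, draw]
PD: pen down
FD 11: (13.245,27.635) -> (16.092,38.26) [heading=75, draw]
RT 87: heading 75 -> 348
LT 90: heading 348 -> 78
LT 180: heading 78 -> 258
RT 30: heading 258 -> 228
FD 9: (16.092,38.26) -> (10.07,31.572) [heading=228, draw]
Final: pos=(10.07,31.572), heading=228, 8 segment(s) drawn

Answer: 10.07 31.572 228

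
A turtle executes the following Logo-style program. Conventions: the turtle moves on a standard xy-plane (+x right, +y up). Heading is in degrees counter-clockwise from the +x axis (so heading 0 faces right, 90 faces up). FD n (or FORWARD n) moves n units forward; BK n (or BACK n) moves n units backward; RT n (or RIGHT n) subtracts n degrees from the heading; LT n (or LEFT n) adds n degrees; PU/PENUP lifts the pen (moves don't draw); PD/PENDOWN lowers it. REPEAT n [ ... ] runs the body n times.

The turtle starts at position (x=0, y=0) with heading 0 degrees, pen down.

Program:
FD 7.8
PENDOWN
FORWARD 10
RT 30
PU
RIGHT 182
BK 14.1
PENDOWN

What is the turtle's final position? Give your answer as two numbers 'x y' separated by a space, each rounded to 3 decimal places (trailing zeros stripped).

Executing turtle program step by step:
Start: pos=(0,0), heading=0, pen down
FD 7.8: (0,0) -> (7.8,0) [heading=0, draw]
PD: pen down
FD 10: (7.8,0) -> (17.8,0) [heading=0, draw]
RT 30: heading 0 -> 330
PU: pen up
RT 182: heading 330 -> 148
BK 14.1: (17.8,0) -> (29.757,-7.472) [heading=148, move]
PD: pen down
Final: pos=(29.757,-7.472), heading=148, 2 segment(s) drawn

Answer: 29.757 -7.472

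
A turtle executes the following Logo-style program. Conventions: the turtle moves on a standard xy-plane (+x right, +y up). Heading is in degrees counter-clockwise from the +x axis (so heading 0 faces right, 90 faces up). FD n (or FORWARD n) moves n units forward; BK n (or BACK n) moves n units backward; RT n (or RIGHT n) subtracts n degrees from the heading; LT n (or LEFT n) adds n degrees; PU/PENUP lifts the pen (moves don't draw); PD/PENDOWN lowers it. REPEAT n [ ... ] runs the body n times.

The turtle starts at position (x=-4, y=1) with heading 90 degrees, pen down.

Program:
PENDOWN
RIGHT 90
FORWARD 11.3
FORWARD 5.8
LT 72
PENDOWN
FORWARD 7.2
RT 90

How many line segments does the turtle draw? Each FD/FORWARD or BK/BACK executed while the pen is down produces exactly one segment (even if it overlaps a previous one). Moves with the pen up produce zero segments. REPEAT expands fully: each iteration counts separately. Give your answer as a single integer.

Executing turtle program step by step:
Start: pos=(-4,1), heading=90, pen down
PD: pen down
RT 90: heading 90 -> 0
FD 11.3: (-4,1) -> (7.3,1) [heading=0, draw]
FD 5.8: (7.3,1) -> (13.1,1) [heading=0, draw]
LT 72: heading 0 -> 72
PD: pen down
FD 7.2: (13.1,1) -> (15.325,7.848) [heading=72, draw]
RT 90: heading 72 -> 342
Final: pos=(15.325,7.848), heading=342, 3 segment(s) drawn
Segments drawn: 3

Answer: 3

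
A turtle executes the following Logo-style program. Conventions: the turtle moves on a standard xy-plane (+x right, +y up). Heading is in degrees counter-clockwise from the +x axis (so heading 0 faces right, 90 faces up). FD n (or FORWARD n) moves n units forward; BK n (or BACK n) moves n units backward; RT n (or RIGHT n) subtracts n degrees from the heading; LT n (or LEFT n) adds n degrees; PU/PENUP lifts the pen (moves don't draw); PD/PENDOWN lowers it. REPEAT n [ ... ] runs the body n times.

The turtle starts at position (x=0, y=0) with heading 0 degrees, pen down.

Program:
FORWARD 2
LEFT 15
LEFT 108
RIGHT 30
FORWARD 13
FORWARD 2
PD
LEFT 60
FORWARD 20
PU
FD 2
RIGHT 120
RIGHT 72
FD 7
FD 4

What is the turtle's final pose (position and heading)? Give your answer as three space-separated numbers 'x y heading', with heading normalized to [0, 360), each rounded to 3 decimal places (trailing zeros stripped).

Executing turtle program step by step:
Start: pos=(0,0), heading=0, pen down
FD 2: (0,0) -> (2,0) [heading=0, draw]
LT 15: heading 0 -> 15
LT 108: heading 15 -> 123
RT 30: heading 123 -> 93
FD 13: (2,0) -> (1.32,12.982) [heading=93, draw]
FD 2: (1.32,12.982) -> (1.215,14.979) [heading=93, draw]
PD: pen down
LT 60: heading 93 -> 153
FD 20: (1.215,14.979) -> (-16.605,24.059) [heading=153, draw]
PU: pen up
FD 2: (-16.605,24.059) -> (-18.387,24.967) [heading=153, move]
RT 120: heading 153 -> 33
RT 72: heading 33 -> 321
FD 7: (-18.387,24.967) -> (-12.947,20.562) [heading=321, move]
FD 4: (-12.947,20.562) -> (-9.839,18.045) [heading=321, move]
Final: pos=(-9.839,18.045), heading=321, 4 segment(s) drawn

Answer: -9.839 18.045 321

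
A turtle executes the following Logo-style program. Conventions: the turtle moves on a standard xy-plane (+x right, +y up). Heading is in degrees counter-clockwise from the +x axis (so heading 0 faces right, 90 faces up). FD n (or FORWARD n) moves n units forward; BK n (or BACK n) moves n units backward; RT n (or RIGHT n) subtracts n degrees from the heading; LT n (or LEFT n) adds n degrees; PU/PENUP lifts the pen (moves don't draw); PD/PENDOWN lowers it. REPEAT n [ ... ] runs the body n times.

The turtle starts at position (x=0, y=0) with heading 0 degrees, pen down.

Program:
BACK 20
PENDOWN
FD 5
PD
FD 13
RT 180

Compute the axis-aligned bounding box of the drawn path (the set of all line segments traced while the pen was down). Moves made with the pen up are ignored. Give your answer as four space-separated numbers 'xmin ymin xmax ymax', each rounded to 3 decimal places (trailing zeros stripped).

Executing turtle program step by step:
Start: pos=(0,0), heading=0, pen down
BK 20: (0,0) -> (-20,0) [heading=0, draw]
PD: pen down
FD 5: (-20,0) -> (-15,0) [heading=0, draw]
PD: pen down
FD 13: (-15,0) -> (-2,0) [heading=0, draw]
RT 180: heading 0 -> 180
Final: pos=(-2,0), heading=180, 3 segment(s) drawn

Segment endpoints: x in {-20, -15, -2, 0}, y in {0}
xmin=-20, ymin=0, xmax=0, ymax=0

Answer: -20 0 0 0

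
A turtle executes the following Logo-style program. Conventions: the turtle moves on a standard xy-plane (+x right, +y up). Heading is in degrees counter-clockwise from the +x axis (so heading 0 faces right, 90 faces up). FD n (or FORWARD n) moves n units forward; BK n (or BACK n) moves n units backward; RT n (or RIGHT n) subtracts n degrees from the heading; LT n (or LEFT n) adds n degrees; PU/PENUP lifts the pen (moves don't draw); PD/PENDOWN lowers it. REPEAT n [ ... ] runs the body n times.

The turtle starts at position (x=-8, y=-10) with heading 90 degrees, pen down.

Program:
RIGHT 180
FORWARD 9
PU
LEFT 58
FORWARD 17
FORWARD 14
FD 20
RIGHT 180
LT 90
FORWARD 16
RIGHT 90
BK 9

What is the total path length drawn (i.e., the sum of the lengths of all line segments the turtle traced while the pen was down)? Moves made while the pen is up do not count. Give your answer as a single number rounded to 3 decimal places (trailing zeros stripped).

Answer: 9

Derivation:
Executing turtle program step by step:
Start: pos=(-8,-10), heading=90, pen down
RT 180: heading 90 -> 270
FD 9: (-8,-10) -> (-8,-19) [heading=270, draw]
PU: pen up
LT 58: heading 270 -> 328
FD 17: (-8,-19) -> (6.417,-28.009) [heading=328, move]
FD 14: (6.417,-28.009) -> (18.289,-35.427) [heading=328, move]
FD 20: (18.289,-35.427) -> (35.25,-46.026) [heading=328, move]
RT 180: heading 328 -> 148
LT 90: heading 148 -> 238
FD 16: (35.25,-46.026) -> (26.772,-59.595) [heading=238, move]
RT 90: heading 238 -> 148
BK 9: (26.772,-59.595) -> (34.404,-64.364) [heading=148, move]
Final: pos=(34.404,-64.364), heading=148, 1 segment(s) drawn

Segment lengths:
  seg 1: (-8,-10) -> (-8,-19), length = 9
Total = 9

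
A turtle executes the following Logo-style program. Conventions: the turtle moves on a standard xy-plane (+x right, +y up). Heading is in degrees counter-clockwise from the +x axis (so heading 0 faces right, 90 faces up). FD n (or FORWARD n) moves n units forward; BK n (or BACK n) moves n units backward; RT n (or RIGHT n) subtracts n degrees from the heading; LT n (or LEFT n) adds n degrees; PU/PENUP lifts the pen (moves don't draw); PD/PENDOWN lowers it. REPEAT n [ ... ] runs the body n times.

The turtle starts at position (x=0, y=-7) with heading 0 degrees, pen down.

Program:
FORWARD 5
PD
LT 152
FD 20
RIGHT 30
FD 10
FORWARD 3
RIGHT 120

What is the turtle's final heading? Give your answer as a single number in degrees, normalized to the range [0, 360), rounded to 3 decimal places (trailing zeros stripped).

Answer: 2

Derivation:
Executing turtle program step by step:
Start: pos=(0,-7), heading=0, pen down
FD 5: (0,-7) -> (5,-7) [heading=0, draw]
PD: pen down
LT 152: heading 0 -> 152
FD 20: (5,-7) -> (-12.659,2.389) [heading=152, draw]
RT 30: heading 152 -> 122
FD 10: (-12.659,2.389) -> (-17.958,10.87) [heading=122, draw]
FD 3: (-17.958,10.87) -> (-19.548,13.414) [heading=122, draw]
RT 120: heading 122 -> 2
Final: pos=(-19.548,13.414), heading=2, 4 segment(s) drawn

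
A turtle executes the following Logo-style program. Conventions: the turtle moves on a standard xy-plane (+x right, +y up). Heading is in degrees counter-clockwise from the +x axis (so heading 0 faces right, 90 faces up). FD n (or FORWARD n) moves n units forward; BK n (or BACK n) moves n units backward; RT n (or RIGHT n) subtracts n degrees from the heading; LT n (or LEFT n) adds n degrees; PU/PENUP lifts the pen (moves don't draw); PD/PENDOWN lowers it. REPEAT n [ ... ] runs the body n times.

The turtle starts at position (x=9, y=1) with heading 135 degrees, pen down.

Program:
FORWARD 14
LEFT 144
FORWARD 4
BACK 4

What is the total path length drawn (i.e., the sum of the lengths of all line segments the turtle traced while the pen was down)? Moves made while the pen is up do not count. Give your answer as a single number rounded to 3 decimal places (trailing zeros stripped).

Answer: 22

Derivation:
Executing turtle program step by step:
Start: pos=(9,1), heading=135, pen down
FD 14: (9,1) -> (-0.899,10.899) [heading=135, draw]
LT 144: heading 135 -> 279
FD 4: (-0.899,10.899) -> (-0.274,6.949) [heading=279, draw]
BK 4: (-0.274,6.949) -> (-0.899,10.899) [heading=279, draw]
Final: pos=(-0.899,10.899), heading=279, 3 segment(s) drawn

Segment lengths:
  seg 1: (9,1) -> (-0.899,10.899), length = 14
  seg 2: (-0.899,10.899) -> (-0.274,6.949), length = 4
  seg 3: (-0.274,6.949) -> (-0.899,10.899), length = 4
Total = 22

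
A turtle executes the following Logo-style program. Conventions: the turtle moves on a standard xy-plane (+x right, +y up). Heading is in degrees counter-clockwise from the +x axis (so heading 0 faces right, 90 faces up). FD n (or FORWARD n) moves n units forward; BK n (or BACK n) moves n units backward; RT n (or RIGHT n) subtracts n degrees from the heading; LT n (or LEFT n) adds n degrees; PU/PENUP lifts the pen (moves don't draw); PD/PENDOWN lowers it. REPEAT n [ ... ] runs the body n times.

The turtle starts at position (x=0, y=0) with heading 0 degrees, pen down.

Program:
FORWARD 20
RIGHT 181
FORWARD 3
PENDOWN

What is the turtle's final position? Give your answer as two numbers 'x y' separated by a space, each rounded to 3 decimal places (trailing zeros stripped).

Answer: 17 0.052

Derivation:
Executing turtle program step by step:
Start: pos=(0,0), heading=0, pen down
FD 20: (0,0) -> (20,0) [heading=0, draw]
RT 181: heading 0 -> 179
FD 3: (20,0) -> (17,0.052) [heading=179, draw]
PD: pen down
Final: pos=(17,0.052), heading=179, 2 segment(s) drawn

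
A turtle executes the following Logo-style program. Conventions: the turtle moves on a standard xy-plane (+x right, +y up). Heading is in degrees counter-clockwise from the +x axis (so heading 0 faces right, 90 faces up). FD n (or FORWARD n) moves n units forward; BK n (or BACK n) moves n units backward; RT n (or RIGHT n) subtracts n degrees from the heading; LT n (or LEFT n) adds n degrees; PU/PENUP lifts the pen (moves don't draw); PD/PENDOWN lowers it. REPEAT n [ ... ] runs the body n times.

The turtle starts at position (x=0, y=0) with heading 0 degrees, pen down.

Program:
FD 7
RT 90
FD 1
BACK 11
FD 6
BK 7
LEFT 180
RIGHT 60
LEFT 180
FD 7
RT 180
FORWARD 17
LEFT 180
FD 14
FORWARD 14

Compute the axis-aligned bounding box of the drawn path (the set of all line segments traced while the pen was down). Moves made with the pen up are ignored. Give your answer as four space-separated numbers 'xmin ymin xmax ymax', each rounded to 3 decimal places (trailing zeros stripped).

Answer: -8.588 -1 15.66 16

Derivation:
Executing turtle program step by step:
Start: pos=(0,0), heading=0, pen down
FD 7: (0,0) -> (7,0) [heading=0, draw]
RT 90: heading 0 -> 270
FD 1: (7,0) -> (7,-1) [heading=270, draw]
BK 11: (7,-1) -> (7,10) [heading=270, draw]
FD 6: (7,10) -> (7,4) [heading=270, draw]
BK 7: (7,4) -> (7,11) [heading=270, draw]
LT 180: heading 270 -> 90
RT 60: heading 90 -> 30
LT 180: heading 30 -> 210
FD 7: (7,11) -> (0.938,7.5) [heading=210, draw]
RT 180: heading 210 -> 30
FD 17: (0.938,7.5) -> (15.66,16) [heading=30, draw]
LT 180: heading 30 -> 210
FD 14: (15.66,16) -> (3.536,9) [heading=210, draw]
FD 14: (3.536,9) -> (-8.588,2) [heading=210, draw]
Final: pos=(-8.588,2), heading=210, 9 segment(s) drawn

Segment endpoints: x in {-8.588, 0, 0.938, 3.536, 7, 7, 15.66}, y in {-1, 0, 2, 4, 7.5, 9, 10, 11, 16}
xmin=-8.588, ymin=-1, xmax=15.66, ymax=16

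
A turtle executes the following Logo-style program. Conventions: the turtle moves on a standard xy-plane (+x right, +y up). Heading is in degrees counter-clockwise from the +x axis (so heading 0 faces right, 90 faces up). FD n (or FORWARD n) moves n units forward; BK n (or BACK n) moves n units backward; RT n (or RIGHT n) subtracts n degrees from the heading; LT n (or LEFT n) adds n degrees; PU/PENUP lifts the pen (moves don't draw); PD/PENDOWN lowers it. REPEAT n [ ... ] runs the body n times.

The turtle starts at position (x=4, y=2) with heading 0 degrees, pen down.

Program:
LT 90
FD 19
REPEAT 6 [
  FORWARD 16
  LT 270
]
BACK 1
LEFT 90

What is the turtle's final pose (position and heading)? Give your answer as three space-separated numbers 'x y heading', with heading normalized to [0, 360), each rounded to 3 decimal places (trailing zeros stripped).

Answer: 20 38 0

Derivation:
Executing turtle program step by step:
Start: pos=(4,2), heading=0, pen down
LT 90: heading 0 -> 90
FD 19: (4,2) -> (4,21) [heading=90, draw]
REPEAT 6 [
  -- iteration 1/6 --
  FD 16: (4,21) -> (4,37) [heading=90, draw]
  LT 270: heading 90 -> 0
  -- iteration 2/6 --
  FD 16: (4,37) -> (20,37) [heading=0, draw]
  LT 270: heading 0 -> 270
  -- iteration 3/6 --
  FD 16: (20,37) -> (20,21) [heading=270, draw]
  LT 270: heading 270 -> 180
  -- iteration 4/6 --
  FD 16: (20,21) -> (4,21) [heading=180, draw]
  LT 270: heading 180 -> 90
  -- iteration 5/6 --
  FD 16: (4,21) -> (4,37) [heading=90, draw]
  LT 270: heading 90 -> 0
  -- iteration 6/6 --
  FD 16: (4,37) -> (20,37) [heading=0, draw]
  LT 270: heading 0 -> 270
]
BK 1: (20,37) -> (20,38) [heading=270, draw]
LT 90: heading 270 -> 0
Final: pos=(20,38), heading=0, 8 segment(s) drawn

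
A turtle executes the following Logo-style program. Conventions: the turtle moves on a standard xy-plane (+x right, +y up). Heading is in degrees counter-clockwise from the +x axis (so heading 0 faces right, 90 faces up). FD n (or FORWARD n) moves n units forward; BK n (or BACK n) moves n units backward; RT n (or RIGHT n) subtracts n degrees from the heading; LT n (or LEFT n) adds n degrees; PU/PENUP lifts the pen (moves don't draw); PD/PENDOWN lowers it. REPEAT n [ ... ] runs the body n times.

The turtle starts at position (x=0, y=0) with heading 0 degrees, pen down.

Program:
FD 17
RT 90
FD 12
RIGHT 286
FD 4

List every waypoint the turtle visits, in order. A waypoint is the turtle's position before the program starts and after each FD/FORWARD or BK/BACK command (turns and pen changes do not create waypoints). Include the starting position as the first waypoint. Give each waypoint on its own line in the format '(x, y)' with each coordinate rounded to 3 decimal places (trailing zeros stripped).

Executing turtle program step by step:
Start: pos=(0,0), heading=0, pen down
FD 17: (0,0) -> (17,0) [heading=0, draw]
RT 90: heading 0 -> 270
FD 12: (17,0) -> (17,-12) [heading=270, draw]
RT 286: heading 270 -> 344
FD 4: (17,-12) -> (20.845,-13.103) [heading=344, draw]
Final: pos=(20.845,-13.103), heading=344, 3 segment(s) drawn
Waypoints (4 total):
(0, 0)
(17, 0)
(17, -12)
(20.845, -13.103)

Answer: (0, 0)
(17, 0)
(17, -12)
(20.845, -13.103)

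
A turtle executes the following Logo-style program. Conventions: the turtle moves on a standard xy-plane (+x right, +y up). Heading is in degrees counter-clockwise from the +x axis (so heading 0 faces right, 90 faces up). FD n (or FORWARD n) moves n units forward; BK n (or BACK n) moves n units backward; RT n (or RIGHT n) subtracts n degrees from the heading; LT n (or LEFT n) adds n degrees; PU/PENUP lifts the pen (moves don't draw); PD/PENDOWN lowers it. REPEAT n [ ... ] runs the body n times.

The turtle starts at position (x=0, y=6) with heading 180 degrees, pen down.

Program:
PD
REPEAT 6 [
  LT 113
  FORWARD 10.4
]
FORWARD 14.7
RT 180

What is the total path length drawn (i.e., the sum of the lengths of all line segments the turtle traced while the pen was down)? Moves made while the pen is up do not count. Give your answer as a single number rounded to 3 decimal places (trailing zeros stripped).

Answer: 77.1

Derivation:
Executing turtle program step by step:
Start: pos=(0,6), heading=180, pen down
PD: pen down
REPEAT 6 [
  -- iteration 1/6 --
  LT 113: heading 180 -> 293
  FD 10.4: (0,6) -> (4.064,-3.573) [heading=293, draw]
  -- iteration 2/6 --
  LT 113: heading 293 -> 46
  FD 10.4: (4.064,-3.573) -> (11.288,3.908) [heading=46, draw]
  -- iteration 3/6 --
  LT 113: heading 46 -> 159
  FD 10.4: (11.288,3.908) -> (1.579,7.635) [heading=159, draw]
  -- iteration 4/6 --
  LT 113: heading 159 -> 272
  FD 10.4: (1.579,7.635) -> (1.942,-2.759) [heading=272, draw]
  -- iteration 5/6 --
  LT 113: heading 272 -> 25
  FD 10.4: (1.942,-2.759) -> (11.367,1.636) [heading=25, draw]
  -- iteration 6/6 --
  LT 113: heading 25 -> 138
  FD 10.4: (11.367,1.636) -> (3.639,8.595) [heading=138, draw]
]
FD 14.7: (3.639,8.595) -> (-7.286,18.432) [heading=138, draw]
RT 180: heading 138 -> 318
Final: pos=(-7.286,18.432), heading=318, 7 segment(s) drawn

Segment lengths:
  seg 1: (0,6) -> (4.064,-3.573), length = 10.4
  seg 2: (4.064,-3.573) -> (11.288,3.908), length = 10.4
  seg 3: (11.288,3.908) -> (1.579,7.635), length = 10.4
  seg 4: (1.579,7.635) -> (1.942,-2.759), length = 10.4
  seg 5: (1.942,-2.759) -> (11.367,1.636), length = 10.4
  seg 6: (11.367,1.636) -> (3.639,8.595), length = 10.4
  seg 7: (3.639,8.595) -> (-7.286,18.432), length = 14.7
Total = 77.1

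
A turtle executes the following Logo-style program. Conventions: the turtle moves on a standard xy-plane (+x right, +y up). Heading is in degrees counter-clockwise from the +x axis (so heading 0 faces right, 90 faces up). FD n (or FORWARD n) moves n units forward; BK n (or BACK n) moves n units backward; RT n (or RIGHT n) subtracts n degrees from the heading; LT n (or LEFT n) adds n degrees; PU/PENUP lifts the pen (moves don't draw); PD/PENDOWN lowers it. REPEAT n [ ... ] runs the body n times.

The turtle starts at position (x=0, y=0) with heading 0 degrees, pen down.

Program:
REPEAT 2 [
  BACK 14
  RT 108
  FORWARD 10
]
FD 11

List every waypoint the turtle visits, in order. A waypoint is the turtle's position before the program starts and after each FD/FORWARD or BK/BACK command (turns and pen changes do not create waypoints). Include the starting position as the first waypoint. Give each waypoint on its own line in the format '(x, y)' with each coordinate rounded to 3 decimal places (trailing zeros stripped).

Executing turtle program step by step:
Start: pos=(0,0), heading=0, pen down
REPEAT 2 [
  -- iteration 1/2 --
  BK 14: (0,0) -> (-14,0) [heading=0, draw]
  RT 108: heading 0 -> 252
  FD 10: (-14,0) -> (-17.09,-9.511) [heading=252, draw]
  -- iteration 2/2 --
  BK 14: (-17.09,-9.511) -> (-12.764,3.804) [heading=252, draw]
  RT 108: heading 252 -> 144
  FD 10: (-12.764,3.804) -> (-20.854,9.682) [heading=144, draw]
]
FD 11: (-20.854,9.682) -> (-29.753,16.148) [heading=144, draw]
Final: pos=(-29.753,16.148), heading=144, 5 segment(s) drawn
Waypoints (6 total):
(0, 0)
(-14, 0)
(-17.09, -9.511)
(-12.764, 3.804)
(-20.854, 9.682)
(-29.753, 16.148)

Answer: (0, 0)
(-14, 0)
(-17.09, -9.511)
(-12.764, 3.804)
(-20.854, 9.682)
(-29.753, 16.148)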